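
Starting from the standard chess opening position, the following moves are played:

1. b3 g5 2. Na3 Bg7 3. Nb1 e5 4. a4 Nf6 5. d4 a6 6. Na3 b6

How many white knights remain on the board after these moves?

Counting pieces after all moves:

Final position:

  a b c d e f g h
  ─────────────────
8│♜ ♞ ♝ ♛ ♚ · · ♜│8
7│· · ♟ ♟ · ♟ ♝ ♟│7
6│♟ ♟ · · · ♞ · ·│6
5│· · · · ♟ · ♟ ·│5
4│♙ · · ♙ · · · ·│4
3│♘ ♙ · · · · · ·│3
2│· · ♙ · ♙ ♙ ♙ ♙│2
1│♖ · ♗ ♕ ♔ ♗ ♘ ♖│1
  ─────────────────
  a b c d e f g h


2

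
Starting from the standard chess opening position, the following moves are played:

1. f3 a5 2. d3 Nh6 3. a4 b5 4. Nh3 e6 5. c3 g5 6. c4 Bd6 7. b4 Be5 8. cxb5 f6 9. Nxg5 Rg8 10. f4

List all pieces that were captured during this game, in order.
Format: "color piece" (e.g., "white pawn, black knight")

Tracking captures:
  cxb5: captured black pawn
  Nxg5: captured black pawn

black pawn, black pawn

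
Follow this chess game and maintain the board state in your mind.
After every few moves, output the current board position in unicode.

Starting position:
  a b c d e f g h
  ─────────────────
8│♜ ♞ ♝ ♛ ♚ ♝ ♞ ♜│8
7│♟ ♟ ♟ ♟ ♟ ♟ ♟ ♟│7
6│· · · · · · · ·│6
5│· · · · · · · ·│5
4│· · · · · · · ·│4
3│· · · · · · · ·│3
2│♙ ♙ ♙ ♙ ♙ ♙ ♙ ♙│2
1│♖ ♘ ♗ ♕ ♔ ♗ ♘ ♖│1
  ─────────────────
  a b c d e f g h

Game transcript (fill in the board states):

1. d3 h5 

  a b c d e f g h
  ─────────────────
8│♜ ♞ ♝ ♛ ♚ ♝ ♞ ♜│8
7│♟ ♟ ♟ ♟ ♟ ♟ ♟ ·│7
6│· · · · · · · ·│6
5│· · · · · · · ♟│5
4│· · · · · · · ·│4
3│· · · ♙ · · · ·│3
2│♙ ♙ ♙ · ♙ ♙ ♙ ♙│2
1│♖ ♘ ♗ ♕ ♔ ♗ ♘ ♖│1
  ─────────────────
  a b c d e f g h

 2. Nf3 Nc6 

  a b c d e f g h
  ─────────────────
8│♜ · ♝ ♛ ♚ ♝ ♞ ♜│8
7│♟ ♟ ♟ ♟ ♟ ♟ ♟ ·│7
6│· · ♞ · · · · ·│6
5│· · · · · · · ♟│5
4│· · · · · · · ·│4
3│· · · ♙ · ♘ · ·│3
2│♙ ♙ ♙ · ♙ ♙ ♙ ♙│2
1│♖ ♘ ♗ ♕ ♔ ♗ · ♖│1
  ─────────────────
  a b c d e f g h

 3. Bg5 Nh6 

  a b c d e f g h
  ─────────────────
8│♜ · ♝ ♛ ♚ ♝ · ♜│8
7│♟ ♟ ♟ ♟ ♟ ♟ ♟ ·│7
6│· · ♞ · · · · ♞│6
5│· · · · · · ♗ ♟│5
4│· · · · · · · ·│4
3│· · · ♙ · ♘ · ·│3
2│♙ ♙ ♙ · ♙ ♙ ♙ ♙│2
1│♖ ♘ · ♕ ♔ ♗ · ♖│1
  ─────────────────
  a b c d e f g h



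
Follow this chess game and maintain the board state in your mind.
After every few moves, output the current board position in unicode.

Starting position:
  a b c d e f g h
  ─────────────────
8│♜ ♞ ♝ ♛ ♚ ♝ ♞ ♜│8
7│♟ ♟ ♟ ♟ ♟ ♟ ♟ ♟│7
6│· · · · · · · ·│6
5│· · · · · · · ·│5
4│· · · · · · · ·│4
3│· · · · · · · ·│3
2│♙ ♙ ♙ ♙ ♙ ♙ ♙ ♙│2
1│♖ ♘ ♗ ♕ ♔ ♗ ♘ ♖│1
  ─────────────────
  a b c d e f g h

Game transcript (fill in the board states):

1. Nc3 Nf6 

  a b c d e f g h
  ─────────────────
8│♜ ♞ ♝ ♛ ♚ ♝ · ♜│8
7│♟ ♟ ♟ ♟ ♟ ♟ ♟ ♟│7
6│· · · · · ♞ · ·│6
5│· · · · · · · ·│5
4│· · · · · · · ·│4
3│· · ♘ · · · · ·│3
2│♙ ♙ ♙ ♙ ♙ ♙ ♙ ♙│2
1│♖ · ♗ ♕ ♔ ♗ ♘ ♖│1
  ─────────────────
  a b c d e f g h

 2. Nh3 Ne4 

  a b c d e f g h
  ─────────────────
8│♜ ♞ ♝ ♛ ♚ ♝ · ♜│8
7│♟ ♟ ♟ ♟ ♟ ♟ ♟ ♟│7
6│· · · · · · · ·│6
5│· · · · · · · ·│5
4│· · · · ♞ · · ·│4
3│· · ♘ · · · · ♘│3
2│♙ ♙ ♙ ♙ ♙ ♙ ♙ ♙│2
1│♖ · ♗ ♕ ♔ ♗ · ♖│1
  ─────────────────
  a b c d e f g h

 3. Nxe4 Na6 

  a b c d e f g h
  ─────────────────
8│♜ · ♝ ♛ ♚ ♝ · ♜│8
7│♟ ♟ ♟ ♟ ♟ ♟ ♟ ♟│7
6│♞ · · · · · · ·│6
5│· · · · · · · ·│5
4│· · · · ♘ · · ·│4
3│· · · · · · · ♘│3
2│♙ ♙ ♙ ♙ ♙ ♙ ♙ ♙│2
1│♖ · ♗ ♕ ♔ ♗ · ♖│1
  ─────────────────
  a b c d e f g h

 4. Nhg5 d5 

  a b c d e f g h
  ─────────────────
8│♜ · ♝ ♛ ♚ ♝ · ♜│8
7│♟ ♟ ♟ · ♟ ♟ ♟ ♟│7
6│♞ · · · · · · ·│6
5│· · · ♟ · · ♘ ·│5
4│· · · · ♘ · · ·│4
3│· · · · · · · ·│3
2│♙ ♙ ♙ ♙ ♙ ♙ ♙ ♙│2
1│♖ · ♗ ♕ ♔ ♗ · ♖│1
  ─────────────────
  a b c d e f g h



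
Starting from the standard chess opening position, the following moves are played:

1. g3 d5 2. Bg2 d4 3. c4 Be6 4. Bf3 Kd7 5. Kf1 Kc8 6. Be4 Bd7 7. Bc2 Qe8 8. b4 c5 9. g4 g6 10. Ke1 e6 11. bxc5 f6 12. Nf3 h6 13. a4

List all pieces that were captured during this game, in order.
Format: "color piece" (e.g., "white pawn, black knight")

Tracking captures:
  bxc5: captured black pawn

black pawn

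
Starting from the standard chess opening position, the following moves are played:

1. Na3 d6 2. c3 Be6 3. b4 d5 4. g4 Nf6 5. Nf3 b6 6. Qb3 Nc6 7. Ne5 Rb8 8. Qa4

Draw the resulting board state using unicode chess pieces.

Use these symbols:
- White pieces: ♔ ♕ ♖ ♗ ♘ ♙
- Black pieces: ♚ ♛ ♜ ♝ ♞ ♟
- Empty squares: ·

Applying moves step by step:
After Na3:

♜ ♞ ♝ ♛ ♚ ♝ ♞ ♜
♟ ♟ ♟ ♟ ♟ ♟ ♟ ♟
· · · · · · · ·
· · · · · · · ·
· · · · · · · ·
♘ · · · · · · ·
♙ ♙ ♙ ♙ ♙ ♙ ♙ ♙
♖ · ♗ ♕ ♔ ♗ ♘ ♖


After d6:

♜ ♞ ♝ ♛ ♚ ♝ ♞ ♜
♟ ♟ ♟ · ♟ ♟ ♟ ♟
· · · ♟ · · · ·
· · · · · · · ·
· · · · · · · ·
♘ · · · · · · ·
♙ ♙ ♙ ♙ ♙ ♙ ♙ ♙
♖ · ♗ ♕ ♔ ♗ ♘ ♖


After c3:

♜ ♞ ♝ ♛ ♚ ♝ ♞ ♜
♟ ♟ ♟ · ♟ ♟ ♟ ♟
· · · ♟ · · · ·
· · · · · · · ·
· · · · · · · ·
♘ · ♙ · · · · ·
♙ ♙ · ♙ ♙ ♙ ♙ ♙
♖ · ♗ ♕ ♔ ♗ ♘ ♖


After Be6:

♜ ♞ · ♛ ♚ ♝ ♞ ♜
♟ ♟ ♟ · ♟ ♟ ♟ ♟
· · · ♟ ♝ · · ·
· · · · · · · ·
· · · · · · · ·
♘ · ♙ · · · · ·
♙ ♙ · ♙ ♙ ♙ ♙ ♙
♖ · ♗ ♕ ♔ ♗ ♘ ♖


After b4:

♜ ♞ · ♛ ♚ ♝ ♞ ♜
♟ ♟ ♟ · ♟ ♟ ♟ ♟
· · · ♟ ♝ · · ·
· · · · · · · ·
· ♙ · · · · · ·
♘ · ♙ · · · · ·
♙ · · ♙ ♙ ♙ ♙ ♙
♖ · ♗ ♕ ♔ ♗ ♘ ♖


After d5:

♜ ♞ · ♛ ♚ ♝ ♞ ♜
♟ ♟ ♟ · ♟ ♟ ♟ ♟
· · · · ♝ · · ·
· · · ♟ · · · ·
· ♙ · · · · · ·
♘ · ♙ · · · · ·
♙ · · ♙ ♙ ♙ ♙ ♙
♖ · ♗ ♕ ♔ ♗ ♘ ♖


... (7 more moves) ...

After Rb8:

· ♜ · ♛ ♚ ♝ · ♜
♟ · ♟ · ♟ ♟ ♟ ♟
· ♟ ♞ · ♝ ♞ · ·
· · · ♟ ♘ · · ·
· ♙ · · · · ♙ ·
♘ ♕ ♙ · · · · ·
♙ · · ♙ ♙ ♙ · ♙
♖ · ♗ · ♔ ♗ · ♖


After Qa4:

· ♜ · ♛ ♚ ♝ · ♜
♟ · ♟ · ♟ ♟ ♟ ♟
· ♟ ♞ · ♝ ♞ · ·
· · · ♟ ♘ · · ·
♕ ♙ · · · · ♙ ·
♘ · ♙ · · · · ·
♙ · · ♙ ♙ ♙ · ♙
♖ · ♗ · ♔ ♗ · ♖



  a b c d e f g h
  ─────────────────
8│· ♜ · ♛ ♚ ♝ · ♜│8
7│♟ · ♟ · ♟ ♟ ♟ ♟│7
6│· ♟ ♞ · ♝ ♞ · ·│6
5│· · · ♟ ♘ · · ·│5
4│♕ ♙ · · · · ♙ ·│4
3│♘ · ♙ · · · · ·│3
2│♙ · · ♙ ♙ ♙ · ♙│2
1│♖ · ♗ · ♔ ♗ · ♖│1
  ─────────────────
  a b c d e f g h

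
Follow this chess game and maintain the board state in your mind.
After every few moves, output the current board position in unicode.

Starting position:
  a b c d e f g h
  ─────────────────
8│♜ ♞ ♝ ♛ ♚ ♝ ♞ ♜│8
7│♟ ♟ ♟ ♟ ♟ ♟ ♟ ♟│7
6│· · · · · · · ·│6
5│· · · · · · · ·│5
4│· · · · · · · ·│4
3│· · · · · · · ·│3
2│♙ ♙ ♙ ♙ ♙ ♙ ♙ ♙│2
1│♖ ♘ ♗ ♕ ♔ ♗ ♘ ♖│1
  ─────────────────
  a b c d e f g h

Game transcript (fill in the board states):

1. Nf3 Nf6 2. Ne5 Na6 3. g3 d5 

  a b c d e f g h
  ─────────────────
8│♜ · ♝ ♛ ♚ ♝ · ♜│8
7│♟ ♟ ♟ · ♟ ♟ ♟ ♟│7
6│♞ · · · · ♞ · ·│6
5│· · · ♟ ♘ · · ·│5
4│· · · · · · · ·│4
3│· · · · · · ♙ ·│3
2│♙ ♙ ♙ ♙ ♙ ♙ · ♙│2
1│♖ ♘ ♗ ♕ ♔ ♗ · ♖│1
  ─────────────────
  a b c d e f g h

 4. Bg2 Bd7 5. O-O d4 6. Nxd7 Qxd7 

  a b c d e f g h
  ─────────────────
8│♜ · · · ♚ ♝ · ♜│8
7│♟ ♟ ♟ ♛ ♟ ♟ ♟ ♟│7
6│♞ · · · · ♞ · ·│6
5│· · · · · · · ·│5
4│· · · ♟ · · · ·│4
3│· · · · · · ♙ ·│3
2│♙ ♙ ♙ ♙ ♙ ♙ ♗ ♙│2
1│♖ ♘ ♗ ♕ · ♖ ♔ ·│1
  ─────────────────
  a b c d e f g h

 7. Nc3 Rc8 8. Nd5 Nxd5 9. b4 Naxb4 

  a b c d e f g h
  ─────────────────
8│· · ♜ · ♚ ♝ · ♜│8
7│♟ ♟ ♟ ♛ ♟ ♟ ♟ ♟│7
6│· · · · · · · ·│6
5│· · · ♞ · · · ·│5
4│· ♞ · ♟ · · · ·│4
3│· · · · · · ♙ ·│3
2│♙ · ♙ ♙ ♙ ♙ ♗ ♙│2
1│♖ · ♗ ♕ · ♖ ♔ ·│1
  ─────────────────
  a b c d e f g h

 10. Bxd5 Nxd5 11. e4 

  a b c d e f g h
  ─────────────────
8│· · ♜ · ♚ ♝ · ♜│8
7│♟ ♟ ♟ ♛ ♟ ♟ ♟ ♟│7
6│· · · · · · · ·│6
5│· · · ♞ · · · ·│5
4│· · · ♟ ♙ · · ·│4
3│· · · · · · ♙ ·│3
2│♙ · ♙ ♙ · ♙ · ♙│2
1│♖ · ♗ ♕ · ♖ ♔ ·│1
  ─────────────────
  a b c d e f g h


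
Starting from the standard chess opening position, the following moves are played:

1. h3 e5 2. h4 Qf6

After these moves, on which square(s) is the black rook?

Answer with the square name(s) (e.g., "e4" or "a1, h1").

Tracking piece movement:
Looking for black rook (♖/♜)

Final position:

  a b c d e f g h
  ─────────────────
8│♜ ♞ ♝ · ♚ ♝ ♞ ♜│8
7│♟ ♟ ♟ ♟ · ♟ ♟ ♟│7
6│· · · · · ♛ · ·│6
5│· · · · ♟ · · ·│5
4│· · · · · · · ♙│4
3│· · · · · · · ·│3
2│♙ ♙ ♙ ♙ ♙ ♙ ♙ ·│2
1│♖ ♘ ♗ ♕ ♔ ♗ ♘ ♖│1
  ─────────────────
  a b c d e f g h


a8, h8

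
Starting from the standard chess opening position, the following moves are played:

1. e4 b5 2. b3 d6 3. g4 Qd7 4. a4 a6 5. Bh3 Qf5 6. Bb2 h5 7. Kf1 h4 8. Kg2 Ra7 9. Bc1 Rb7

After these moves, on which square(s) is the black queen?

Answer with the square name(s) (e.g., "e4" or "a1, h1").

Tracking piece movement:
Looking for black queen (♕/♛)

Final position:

  a b c d e f g h
  ─────────────────
8│· ♞ ♝ · ♚ ♝ ♞ ♜│8
7│· ♜ ♟ · ♟ ♟ ♟ ·│7
6│♟ · · ♟ · · · ·│6
5│· ♟ · · · ♛ · ·│5
4│♙ · · · ♙ · ♙ ♟│4
3│· ♙ · · · · · ♗│3
2│· · ♙ ♙ · ♙ ♔ ♙│2
1│♖ ♘ ♗ ♕ · · ♘ ♖│1
  ─────────────────
  a b c d e f g h


f5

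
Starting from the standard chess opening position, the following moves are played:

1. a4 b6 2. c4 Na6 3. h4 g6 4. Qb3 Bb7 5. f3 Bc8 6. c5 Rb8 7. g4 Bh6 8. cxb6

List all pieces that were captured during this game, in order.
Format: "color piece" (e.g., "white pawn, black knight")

Tracking captures:
  cxb6: captured black pawn

black pawn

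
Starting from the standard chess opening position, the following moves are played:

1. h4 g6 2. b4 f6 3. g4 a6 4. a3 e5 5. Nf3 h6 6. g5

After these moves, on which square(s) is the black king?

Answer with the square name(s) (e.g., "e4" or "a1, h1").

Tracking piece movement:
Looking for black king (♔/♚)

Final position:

  a b c d e f g h
  ─────────────────
8│♜ ♞ ♝ ♛ ♚ ♝ ♞ ♜│8
7│· ♟ ♟ ♟ · · · ·│7
6│♟ · · · · ♟ ♟ ♟│6
5│· · · · ♟ · ♙ ·│5
4│· ♙ · · · · · ♙│4
3│♙ · · · · ♘ · ·│3
2│· · ♙ ♙ ♙ ♙ · ·│2
1│♖ ♘ ♗ ♕ ♔ ♗ · ♖│1
  ─────────────────
  a b c d e f g h


e8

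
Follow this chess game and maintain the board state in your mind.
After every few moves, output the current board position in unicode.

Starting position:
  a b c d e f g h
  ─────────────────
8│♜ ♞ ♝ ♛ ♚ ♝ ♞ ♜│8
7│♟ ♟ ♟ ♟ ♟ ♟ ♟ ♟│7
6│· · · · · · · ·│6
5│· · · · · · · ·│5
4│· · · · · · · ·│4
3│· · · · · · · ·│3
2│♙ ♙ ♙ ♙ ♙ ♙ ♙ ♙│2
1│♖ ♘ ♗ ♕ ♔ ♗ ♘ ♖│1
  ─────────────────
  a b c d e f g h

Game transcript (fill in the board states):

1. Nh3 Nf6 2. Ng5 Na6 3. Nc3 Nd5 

  a b c d e f g h
  ─────────────────
8│♜ · ♝ ♛ ♚ ♝ · ♜│8
7│♟ ♟ ♟ ♟ ♟ ♟ ♟ ♟│7
6│♞ · · · · · · ·│6
5│· · · ♞ · · ♘ ·│5
4│· · · · · · · ·│4
3│· · ♘ · · · · ·│3
2│♙ ♙ ♙ ♙ ♙ ♙ ♙ ♙│2
1│♖ · ♗ ♕ ♔ ♗ · ♖│1
  ─────────────────
  a b c d e f g h

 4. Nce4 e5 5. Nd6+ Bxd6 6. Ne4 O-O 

  a b c d e f g h
  ─────────────────
8│♜ · ♝ ♛ · ♜ ♚ ·│8
7│♟ ♟ ♟ ♟ · ♟ ♟ ♟│7
6│♞ · · ♝ · · · ·│6
5│· · · ♞ ♟ · · ·│5
4│· · · · ♘ · · ·│4
3│· · · · · · · ·│3
2│♙ ♙ ♙ ♙ ♙ ♙ ♙ ♙│2
1│♖ · ♗ ♕ ♔ ♗ · ♖│1
  ─────────────────
  a b c d e f g h

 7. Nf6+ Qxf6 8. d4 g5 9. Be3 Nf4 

  a b c d e f g h
  ─────────────────
8│♜ · ♝ · · ♜ ♚ ·│8
7│♟ ♟ ♟ ♟ · ♟ · ♟│7
6│♞ · · ♝ · ♛ · ·│6
5│· · · · ♟ · ♟ ·│5
4│· · · ♙ · ♞ · ·│4
3│· · · · ♗ · · ·│3
2│♙ ♙ ♙ · ♙ ♙ ♙ ♙│2
1│♖ · · ♕ ♔ ♗ · ♖│1
  ─────────────────
  a b c d e f g h

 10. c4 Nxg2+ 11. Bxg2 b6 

  a b c d e f g h
  ─────────────────
8│♜ · ♝ · · ♜ ♚ ·│8
7│♟ · ♟ ♟ · ♟ · ♟│7
6│♞ ♟ · ♝ · ♛ · ·│6
5│· · · · ♟ · ♟ ·│5
4│· · ♙ ♙ · · · ·│4
3│· · · · ♗ · · ·│3
2│♙ ♙ · · ♙ ♙ ♗ ♙│2
1│♖ · · ♕ ♔ · · ♖│1
  ─────────────────
  a b c d e f g h


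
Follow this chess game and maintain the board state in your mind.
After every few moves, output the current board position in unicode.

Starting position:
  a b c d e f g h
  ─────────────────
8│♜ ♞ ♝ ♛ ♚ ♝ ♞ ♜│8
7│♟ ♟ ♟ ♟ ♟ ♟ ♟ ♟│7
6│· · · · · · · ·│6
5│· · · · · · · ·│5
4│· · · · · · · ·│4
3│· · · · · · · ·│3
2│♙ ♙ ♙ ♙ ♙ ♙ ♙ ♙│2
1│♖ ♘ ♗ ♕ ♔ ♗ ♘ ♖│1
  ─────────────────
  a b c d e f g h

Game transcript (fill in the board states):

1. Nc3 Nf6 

  a b c d e f g h
  ─────────────────
8│♜ ♞ ♝ ♛ ♚ ♝ · ♜│8
7│♟ ♟ ♟ ♟ ♟ ♟ ♟ ♟│7
6│· · · · · ♞ · ·│6
5│· · · · · · · ·│5
4│· · · · · · · ·│4
3│· · ♘ · · · · ·│3
2│♙ ♙ ♙ ♙ ♙ ♙ ♙ ♙│2
1│♖ · ♗ ♕ ♔ ♗ ♘ ♖│1
  ─────────────────
  a b c d e f g h

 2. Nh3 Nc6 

  a b c d e f g h
  ─────────────────
8│♜ · ♝ ♛ ♚ ♝ · ♜│8
7│♟ ♟ ♟ ♟ ♟ ♟ ♟ ♟│7
6│· · ♞ · · ♞ · ·│6
5│· · · · · · · ·│5
4│· · · · · · · ·│4
3│· · ♘ · · · · ♘│3
2│♙ ♙ ♙ ♙ ♙ ♙ ♙ ♙│2
1│♖ · ♗ ♕ ♔ ♗ · ♖│1
  ─────────────────
  a b c d e f g h

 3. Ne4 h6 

  a b c d e f g h
  ─────────────────
8│♜ · ♝ ♛ ♚ ♝ · ♜│8
7│♟ ♟ ♟ ♟ ♟ ♟ ♟ ·│7
6│· · ♞ · · ♞ · ♟│6
5│· · · · · · · ·│5
4│· · · · ♘ · · ·│4
3│· · · · · · · ♘│3
2│♙ ♙ ♙ ♙ ♙ ♙ ♙ ♙│2
1│♖ · ♗ ♕ ♔ ♗ · ♖│1
  ─────────────────
  a b c d e f g h

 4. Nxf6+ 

  a b c d e f g h
  ─────────────────
8│♜ · ♝ ♛ ♚ ♝ · ♜│8
7│♟ ♟ ♟ ♟ ♟ ♟ ♟ ·│7
6│· · ♞ · · ♘ · ♟│6
5│· · · · · · · ·│5
4│· · · · · · · ·│4
3│· · · · · · · ♘│3
2│♙ ♙ ♙ ♙ ♙ ♙ ♙ ♙│2
1│♖ · ♗ ♕ ♔ ♗ · ♖│1
  ─────────────────
  a b c d e f g h


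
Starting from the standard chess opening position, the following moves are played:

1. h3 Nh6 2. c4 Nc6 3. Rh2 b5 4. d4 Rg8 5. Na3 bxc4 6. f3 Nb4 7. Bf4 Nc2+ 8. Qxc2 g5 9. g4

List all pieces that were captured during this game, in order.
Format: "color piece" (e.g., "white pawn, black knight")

Tracking captures:
  bxc4: captured white pawn
  Qxc2: captured black knight

white pawn, black knight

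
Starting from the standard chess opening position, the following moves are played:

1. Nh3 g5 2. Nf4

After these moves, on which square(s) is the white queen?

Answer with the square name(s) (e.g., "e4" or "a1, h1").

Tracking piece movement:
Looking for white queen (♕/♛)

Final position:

  a b c d e f g h
  ─────────────────
8│♜ ♞ ♝ ♛ ♚ ♝ ♞ ♜│8
7│♟ ♟ ♟ ♟ ♟ ♟ · ♟│7
6│· · · · · · · ·│6
5│· · · · · · ♟ ·│5
4│· · · · · ♘ · ·│4
3│· · · · · · · ·│3
2│♙ ♙ ♙ ♙ ♙ ♙ ♙ ♙│2
1│♖ ♘ ♗ ♕ ♔ ♗ · ♖│1
  ─────────────────
  a b c d e f g h


d1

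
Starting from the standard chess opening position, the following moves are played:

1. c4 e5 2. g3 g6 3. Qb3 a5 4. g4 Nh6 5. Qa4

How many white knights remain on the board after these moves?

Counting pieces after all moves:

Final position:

  a b c d e f g h
  ─────────────────
8│♜ ♞ ♝ ♛ ♚ ♝ · ♜│8
7│· ♟ ♟ ♟ · ♟ · ♟│7
6│· · · · · · ♟ ♞│6
5│♟ · · · ♟ · · ·│5
4│♕ · ♙ · · · ♙ ·│4
3│· · · · · · · ·│3
2│♙ ♙ · ♙ ♙ ♙ · ♙│2
1│♖ ♘ ♗ · ♔ ♗ ♘ ♖│1
  ─────────────────
  a b c d e f g h


2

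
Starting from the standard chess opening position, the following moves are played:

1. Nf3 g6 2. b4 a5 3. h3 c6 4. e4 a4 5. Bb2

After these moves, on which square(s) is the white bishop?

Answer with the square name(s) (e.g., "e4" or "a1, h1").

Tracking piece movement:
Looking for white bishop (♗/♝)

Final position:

  a b c d e f g h
  ─────────────────
8│♜ ♞ ♝ ♛ ♚ ♝ ♞ ♜│8
7│· ♟ · ♟ ♟ ♟ · ♟│7
6│· · ♟ · · · ♟ ·│6
5│· · · · · · · ·│5
4│♟ ♙ · · ♙ · · ·│4
3│· · · · · ♘ · ♙│3
2│♙ ♗ ♙ ♙ · ♙ ♙ ·│2
1│♖ ♘ · ♕ ♔ ♗ · ♖│1
  ─────────────────
  a b c d e f g h


b2, f1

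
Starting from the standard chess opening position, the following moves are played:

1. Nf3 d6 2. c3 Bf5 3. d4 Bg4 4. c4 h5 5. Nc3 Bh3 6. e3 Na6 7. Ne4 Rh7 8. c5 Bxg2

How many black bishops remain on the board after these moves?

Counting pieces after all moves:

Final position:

  a b c d e f g h
  ─────────────────
8│♜ · · ♛ ♚ ♝ ♞ ·│8
7│♟ ♟ ♟ · ♟ ♟ ♟ ♜│7
6│♞ · · ♟ · · · ·│6
5│· · ♙ · · · · ♟│5
4│· · · ♙ ♘ · · ·│4
3│· · · · ♙ ♘ · ·│3
2│♙ ♙ · · · ♙ ♝ ♙│2
1│♖ · ♗ ♕ ♔ ♗ · ♖│1
  ─────────────────
  a b c d e f g h


2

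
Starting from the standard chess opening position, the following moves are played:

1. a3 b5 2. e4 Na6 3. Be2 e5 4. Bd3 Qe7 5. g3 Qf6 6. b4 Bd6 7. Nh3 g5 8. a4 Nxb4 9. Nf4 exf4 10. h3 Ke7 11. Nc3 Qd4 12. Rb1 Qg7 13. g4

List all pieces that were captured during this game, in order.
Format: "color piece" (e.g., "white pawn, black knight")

Tracking captures:
  Nxb4: captured white pawn
  exf4: captured white knight

white pawn, white knight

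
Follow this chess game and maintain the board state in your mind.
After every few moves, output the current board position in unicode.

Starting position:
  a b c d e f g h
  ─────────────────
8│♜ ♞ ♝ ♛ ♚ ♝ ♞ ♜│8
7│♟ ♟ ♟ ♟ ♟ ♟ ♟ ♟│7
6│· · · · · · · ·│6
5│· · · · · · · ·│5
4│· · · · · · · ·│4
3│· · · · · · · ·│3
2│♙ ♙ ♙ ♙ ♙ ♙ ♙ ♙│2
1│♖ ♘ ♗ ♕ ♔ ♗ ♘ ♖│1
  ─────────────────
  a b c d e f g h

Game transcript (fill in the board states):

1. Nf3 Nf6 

  a b c d e f g h
  ─────────────────
8│♜ ♞ ♝ ♛ ♚ ♝ · ♜│8
7│♟ ♟ ♟ ♟ ♟ ♟ ♟ ♟│7
6│· · · · · ♞ · ·│6
5│· · · · · · · ·│5
4│· · · · · · · ·│4
3│· · · · · ♘ · ·│3
2│♙ ♙ ♙ ♙ ♙ ♙ ♙ ♙│2
1│♖ ♘ ♗ ♕ ♔ ♗ · ♖│1
  ─────────────────
  a b c d e f g h

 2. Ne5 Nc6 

  a b c d e f g h
  ─────────────────
8│♜ · ♝ ♛ ♚ ♝ · ♜│8
7│♟ ♟ ♟ ♟ ♟ ♟ ♟ ♟│7
6│· · ♞ · · ♞ · ·│6
5│· · · · ♘ · · ·│5
4│· · · · · · · ·│4
3│· · · · · · · ·│3
2│♙ ♙ ♙ ♙ ♙ ♙ ♙ ♙│2
1│♖ ♘ ♗ ♕ ♔ ♗ · ♖│1
  ─────────────────
  a b c d e f g h

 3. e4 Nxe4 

  a b c d e f g h
  ─────────────────
8│♜ · ♝ ♛ ♚ ♝ · ♜│8
7│♟ ♟ ♟ ♟ ♟ ♟ ♟ ♟│7
6│· · ♞ · · · · ·│6
5│· · · · ♘ · · ·│5
4│· · · · ♞ · · ·│4
3│· · · · · · · ·│3
2│♙ ♙ ♙ ♙ · ♙ ♙ ♙│2
1│♖ ♘ ♗ ♕ ♔ ♗ · ♖│1
  ─────────────────
  a b c d e f g h

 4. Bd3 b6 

  a b c d e f g h
  ─────────────────
8│♜ · ♝ ♛ ♚ ♝ · ♜│8
7│♟ · ♟ ♟ ♟ ♟ ♟ ♟│7
6│· ♟ ♞ · · · · ·│6
5│· · · · ♘ · · ·│5
4│· · · · ♞ · · ·│4
3│· · · ♗ · · · ·│3
2│♙ ♙ ♙ ♙ · ♙ ♙ ♙│2
1│♖ ♘ ♗ ♕ ♔ · · ♖│1
  ─────────────────
  a b c d e f g h

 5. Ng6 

  a b c d e f g h
  ─────────────────
8│♜ · ♝ ♛ ♚ ♝ · ♜│8
7│♟ · ♟ ♟ ♟ ♟ ♟ ♟│7
6│· ♟ ♞ · · · ♘ ·│6
5│· · · · · · · ·│5
4│· · · · ♞ · · ·│4
3│· · · ♗ · · · ·│3
2│♙ ♙ ♙ ♙ · ♙ ♙ ♙│2
1│♖ ♘ ♗ ♕ ♔ · · ♖│1
  ─────────────────
  a b c d e f g h


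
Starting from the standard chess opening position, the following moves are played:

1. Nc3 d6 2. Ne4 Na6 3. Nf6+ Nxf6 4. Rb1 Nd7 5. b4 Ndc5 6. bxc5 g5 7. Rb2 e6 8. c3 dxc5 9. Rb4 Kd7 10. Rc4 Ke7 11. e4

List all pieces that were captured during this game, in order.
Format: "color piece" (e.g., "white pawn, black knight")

Tracking captures:
  Nxf6: captured white knight
  bxc5: captured black knight
  dxc5: captured white pawn

white knight, black knight, white pawn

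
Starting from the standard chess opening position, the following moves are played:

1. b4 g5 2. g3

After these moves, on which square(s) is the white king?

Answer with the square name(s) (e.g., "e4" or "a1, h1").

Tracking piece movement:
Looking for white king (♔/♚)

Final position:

  a b c d e f g h
  ─────────────────
8│♜ ♞ ♝ ♛ ♚ ♝ ♞ ♜│8
7│♟ ♟ ♟ ♟ ♟ ♟ · ♟│7
6│· · · · · · · ·│6
5│· · · · · · ♟ ·│5
4│· ♙ · · · · · ·│4
3│· · · · · · ♙ ·│3
2│♙ · ♙ ♙ ♙ ♙ · ♙│2
1│♖ ♘ ♗ ♕ ♔ ♗ ♘ ♖│1
  ─────────────────
  a b c d e f g h


e1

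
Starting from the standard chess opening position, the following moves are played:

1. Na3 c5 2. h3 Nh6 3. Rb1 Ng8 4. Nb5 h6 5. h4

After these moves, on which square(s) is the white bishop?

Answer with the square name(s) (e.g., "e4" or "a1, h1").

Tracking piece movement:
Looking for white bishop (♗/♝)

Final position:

  a b c d e f g h
  ─────────────────
8│♜ ♞ ♝ ♛ ♚ ♝ ♞ ♜│8
7│♟ ♟ · ♟ ♟ ♟ ♟ ·│7
6│· · · · · · · ♟│6
5│· ♘ ♟ · · · · ·│5
4│· · · · · · · ♙│4
3│· · · · · · · ·│3
2│♙ ♙ ♙ ♙ ♙ ♙ ♙ ·│2
1│· ♖ ♗ ♕ ♔ ♗ ♘ ♖│1
  ─────────────────
  a b c d e f g h


c1, f1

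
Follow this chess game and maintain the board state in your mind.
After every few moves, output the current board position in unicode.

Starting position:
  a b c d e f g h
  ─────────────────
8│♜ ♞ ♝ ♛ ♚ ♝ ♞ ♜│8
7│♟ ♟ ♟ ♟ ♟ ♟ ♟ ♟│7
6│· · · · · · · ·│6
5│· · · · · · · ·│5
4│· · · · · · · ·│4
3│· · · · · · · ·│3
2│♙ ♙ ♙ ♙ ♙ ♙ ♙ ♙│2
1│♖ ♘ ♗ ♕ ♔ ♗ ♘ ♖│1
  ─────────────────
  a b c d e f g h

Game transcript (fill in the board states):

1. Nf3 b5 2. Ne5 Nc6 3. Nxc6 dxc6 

  a b c d e f g h
  ─────────────────
8│♜ · ♝ ♛ ♚ ♝ ♞ ♜│8
7│♟ · ♟ · ♟ ♟ ♟ ♟│7
6│· · ♟ · · · · ·│6
5│· ♟ · · · · · ·│5
4│· · · · · · · ·│4
3│· · · · · · · ·│3
2│♙ ♙ ♙ ♙ ♙ ♙ ♙ ♙│2
1│♖ ♘ ♗ ♕ ♔ ♗ · ♖│1
  ─────────────────
  a b c d e f g h

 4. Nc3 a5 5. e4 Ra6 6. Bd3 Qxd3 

  a b c d e f g h
  ─────────────────
8│· · ♝ · ♚ ♝ ♞ ♜│8
7│· · ♟ · ♟ ♟ ♟ ♟│7
6│♜ · ♟ · · · · ·│6
5│♟ ♟ · · · · · ·│5
4│· · · · ♙ · · ·│4
3│· · ♘ ♛ · · · ·│3
2│♙ ♙ ♙ ♙ · ♙ ♙ ♙│2
1│♖ · ♗ ♕ ♔ · · ♖│1
  ─────────────────
  a b c d e f g h

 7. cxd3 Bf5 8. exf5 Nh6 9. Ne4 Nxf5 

  a b c d e f g h
  ─────────────────
8│· · · · ♚ ♝ · ♜│8
7│· · ♟ · ♟ ♟ ♟ ♟│7
6│♜ · ♟ · · · · ·│6
5│♟ ♟ · · · ♞ · ·│5
4│· · · · ♘ · · ·│4
3│· · · ♙ · · · ·│3
2│♙ ♙ · ♙ · ♙ ♙ ♙│2
1│♖ · ♗ ♕ ♔ · · ♖│1
  ─────────────────
  a b c d e f g h

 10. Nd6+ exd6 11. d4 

  a b c d e f g h
  ─────────────────
8│· · · · ♚ ♝ · ♜│8
7│· · ♟ · · ♟ ♟ ♟│7
6│♜ · ♟ ♟ · · · ·│6
5│♟ ♟ · · · ♞ · ·│5
4│· · · ♙ · · · ·│4
3│· · · · · · · ·│3
2│♙ ♙ · ♙ · ♙ ♙ ♙│2
1│♖ · ♗ ♕ ♔ · · ♖│1
  ─────────────────
  a b c d e f g h


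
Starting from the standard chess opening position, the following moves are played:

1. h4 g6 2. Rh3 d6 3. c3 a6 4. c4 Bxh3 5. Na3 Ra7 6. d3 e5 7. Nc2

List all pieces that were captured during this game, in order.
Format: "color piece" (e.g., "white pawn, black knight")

Tracking captures:
  Bxh3: captured white rook

white rook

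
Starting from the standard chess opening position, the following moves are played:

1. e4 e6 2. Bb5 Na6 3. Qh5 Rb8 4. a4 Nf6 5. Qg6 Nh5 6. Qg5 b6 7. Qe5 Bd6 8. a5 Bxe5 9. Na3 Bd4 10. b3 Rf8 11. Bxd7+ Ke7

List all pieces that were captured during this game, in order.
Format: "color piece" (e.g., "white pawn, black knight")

Tracking captures:
  Bxe5: captured white queen
  Bxd7+: captured black pawn

white queen, black pawn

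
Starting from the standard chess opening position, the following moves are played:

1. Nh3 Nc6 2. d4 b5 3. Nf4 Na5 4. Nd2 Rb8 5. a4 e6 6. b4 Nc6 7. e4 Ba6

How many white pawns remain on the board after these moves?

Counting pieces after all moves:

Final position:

  a b c d e f g h
  ─────────────────
8│· ♜ · ♛ ♚ ♝ ♞ ♜│8
7│♟ · ♟ ♟ · ♟ ♟ ♟│7
6│♝ · ♞ · ♟ · · ·│6
5│· ♟ · · · · · ·│5
4│♙ ♙ · ♙ ♙ ♘ · ·│4
3│· · · · · · · ·│3
2│· · ♙ ♘ · ♙ ♙ ♙│2
1│♖ · ♗ ♕ ♔ ♗ · ♖│1
  ─────────────────
  a b c d e f g h


8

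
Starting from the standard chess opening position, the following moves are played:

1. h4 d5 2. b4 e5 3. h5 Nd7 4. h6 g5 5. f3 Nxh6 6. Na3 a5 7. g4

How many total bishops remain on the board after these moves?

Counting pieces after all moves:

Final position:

  a b c d e f g h
  ─────────────────
8│♜ · ♝ ♛ ♚ ♝ · ♜│8
7│· ♟ ♟ ♞ · ♟ · ♟│7
6│· · · · · · · ♞│6
5│♟ · · ♟ ♟ · ♟ ·│5
4│· ♙ · · · · ♙ ·│4
3│♘ · · · · ♙ · ·│3
2│♙ · ♙ ♙ ♙ · · ·│2
1│♖ · ♗ ♕ ♔ ♗ ♘ ♖│1
  ─────────────────
  a b c d e f g h


4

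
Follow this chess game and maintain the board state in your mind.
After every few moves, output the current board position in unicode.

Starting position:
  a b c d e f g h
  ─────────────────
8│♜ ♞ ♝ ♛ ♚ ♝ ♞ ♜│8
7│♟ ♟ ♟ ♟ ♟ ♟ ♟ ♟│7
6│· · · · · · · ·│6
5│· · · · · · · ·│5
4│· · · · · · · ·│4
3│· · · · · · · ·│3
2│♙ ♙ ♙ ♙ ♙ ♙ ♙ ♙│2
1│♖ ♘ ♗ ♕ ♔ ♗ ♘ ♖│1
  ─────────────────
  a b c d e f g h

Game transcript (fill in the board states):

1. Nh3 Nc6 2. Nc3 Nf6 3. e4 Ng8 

  a b c d e f g h
  ─────────────────
8│♜ · ♝ ♛ ♚ ♝ ♞ ♜│8
7│♟ ♟ ♟ ♟ ♟ ♟ ♟ ♟│7
6│· · ♞ · · · · ·│6
5│· · · · · · · ·│5
4│· · · · ♙ · · ·│4
3│· · ♘ · · · · ♘│3
2│♙ ♙ ♙ ♙ · ♙ ♙ ♙│2
1│♖ · ♗ ♕ ♔ ♗ · ♖│1
  ─────────────────
  a b c d e f g h

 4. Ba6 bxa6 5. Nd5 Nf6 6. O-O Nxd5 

  a b c d e f g h
  ─────────────────
8│♜ · ♝ ♛ ♚ ♝ · ♜│8
7│♟ · ♟ ♟ ♟ ♟ ♟ ♟│7
6│♟ · ♞ · · · · ·│6
5│· · · ♞ · · · ·│5
4│· · · · ♙ · · ·│4
3│· · · · · · · ♘│3
2│♙ ♙ ♙ ♙ · ♙ ♙ ♙│2
1│♖ · ♗ ♕ · ♖ ♔ ·│1
  ─────────────────
  a b c d e f g h

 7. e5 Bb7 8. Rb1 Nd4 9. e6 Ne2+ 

  a b c d e f g h
  ─────────────────
8│♜ · · ♛ ♚ ♝ · ♜│8
7│♟ ♝ ♟ ♟ ♟ ♟ ♟ ♟│7
6│♟ · · · ♙ · · ·│6
5│· · · ♞ · · · ·│5
4│· · · · · · · ·│4
3│· · · · · · · ♘│3
2│♙ ♙ ♙ ♙ ♞ ♙ ♙ ♙│2
1│· ♖ ♗ ♕ · ♖ ♔ ·│1
  ─────────────────
  a b c d e f g h

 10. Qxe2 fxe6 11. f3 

  a b c d e f g h
  ─────────────────
8│♜ · · ♛ ♚ ♝ · ♜│8
7│♟ ♝ ♟ ♟ ♟ · ♟ ♟│7
6│♟ · · · ♟ · · ·│6
5│· · · ♞ · · · ·│5
4│· · · · · · · ·│4
3│· · · · · ♙ · ♘│3
2│♙ ♙ ♙ ♙ ♕ · ♙ ♙│2
1│· ♖ ♗ · · ♖ ♔ ·│1
  ─────────────────
  a b c d e f g h


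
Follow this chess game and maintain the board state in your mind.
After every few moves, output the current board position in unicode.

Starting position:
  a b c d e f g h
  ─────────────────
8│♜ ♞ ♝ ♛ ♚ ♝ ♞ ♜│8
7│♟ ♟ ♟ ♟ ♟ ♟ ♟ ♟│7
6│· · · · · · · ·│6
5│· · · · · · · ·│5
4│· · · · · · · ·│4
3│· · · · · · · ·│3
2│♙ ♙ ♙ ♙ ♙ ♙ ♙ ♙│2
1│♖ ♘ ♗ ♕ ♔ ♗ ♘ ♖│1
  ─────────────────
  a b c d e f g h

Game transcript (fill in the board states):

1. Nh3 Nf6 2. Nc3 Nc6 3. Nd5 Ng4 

  a b c d e f g h
  ─────────────────
8│♜ · ♝ ♛ ♚ ♝ · ♜│8
7│♟ ♟ ♟ ♟ ♟ ♟ ♟ ♟│7
6│· · ♞ · · · · ·│6
5│· · · ♘ · · · ·│5
4│· · · · · · ♞ ·│4
3│· · · · · · · ♘│3
2│♙ ♙ ♙ ♙ ♙ ♙ ♙ ♙│2
1│♖ · ♗ ♕ ♔ ♗ · ♖│1
  ─────────────────
  a b c d e f g h

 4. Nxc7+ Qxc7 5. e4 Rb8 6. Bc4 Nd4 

  a b c d e f g h
  ─────────────────
8│· ♜ ♝ · ♚ ♝ · ♜│8
7│♟ ♟ ♛ ♟ ♟ ♟ ♟ ♟│7
6│· · · · · · · ·│6
5│· · · · · · · ·│5
4│· · ♗ ♞ ♙ · ♞ ·│4
3│· · · · · · · ♘│3
2│♙ ♙ ♙ ♙ · ♙ ♙ ♙│2
1│♖ · ♗ ♕ ♔ · · ♖│1
  ─────────────────
  a b c d e f g h

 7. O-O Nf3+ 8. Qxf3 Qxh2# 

  a b c d e f g h
  ─────────────────
8│· ♜ ♝ · ♚ ♝ · ♜│8
7│♟ ♟ · ♟ ♟ ♟ ♟ ♟│7
6│· · · · · · · ·│6
5│· · · · · · · ·│5
4│· · ♗ · ♙ · ♞ ·│4
3│· · · · · ♕ · ♘│3
2│♙ ♙ ♙ ♙ · ♙ ♙ ♛│2
1│♖ · ♗ · · ♖ ♔ ·│1
  ─────────────────
  a b c d e f g h


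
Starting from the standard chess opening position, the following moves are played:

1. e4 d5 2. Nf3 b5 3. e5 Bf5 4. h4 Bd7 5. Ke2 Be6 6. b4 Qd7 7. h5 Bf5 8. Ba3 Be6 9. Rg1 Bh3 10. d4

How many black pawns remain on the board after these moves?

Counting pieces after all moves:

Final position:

  a b c d e f g h
  ─────────────────
8│♜ ♞ · · ♚ ♝ ♞ ♜│8
7│♟ · ♟ ♛ ♟ ♟ ♟ ♟│7
6│· · · · · · · ·│6
5│· ♟ · ♟ ♙ · · ♙│5
4│· ♙ · ♙ · · · ·│4
3│♗ · · · · ♘ · ♝│3
2│♙ · ♙ · ♔ ♙ ♙ ·│2
1│♖ ♘ · ♕ · ♗ ♖ ·│1
  ─────────────────
  a b c d e f g h


8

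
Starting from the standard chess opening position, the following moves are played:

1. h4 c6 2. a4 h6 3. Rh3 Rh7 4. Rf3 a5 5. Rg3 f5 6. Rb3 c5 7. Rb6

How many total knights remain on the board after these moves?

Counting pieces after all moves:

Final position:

  a b c d e f g h
  ─────────────────
8│♜ ♞ ♝ ♛ ♚ ♝ ♞ ·│8
7│· ♟ · ♟ ♟ · ♟ ♜│7
6│· ♖ · · · · · ♟│6
5│♟ · ♟ · · ♟ · ·│5
4│♙ · · · · · · ♙│4
3│· · · · · · · ·│3
2│· ♙ ♙ ♙ ♙ ♙ ♙ ·│2
1│♖ ♘ ♗ ♕ ♔ ♗ ♘ ·│1
  ─────────────────
  a b c d e f g h


4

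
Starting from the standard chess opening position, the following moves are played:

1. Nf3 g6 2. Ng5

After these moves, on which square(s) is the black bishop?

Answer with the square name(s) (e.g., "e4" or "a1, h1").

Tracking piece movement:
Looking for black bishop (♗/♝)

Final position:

  a b c d e f g h
  ─────────────────
8│♜ ♞ ♝ ♛ ♚ ♝ ♞ ♜│8
7│♟ ♟ ♟ ♟ ♟ ♟ · ♟│7
6│· · · · · · ♟ ·│6
5│· · · · · · ♘ ·│5
4│· · · · · · · ·│4
3│· · · · · · · ·│3
2│♙ ♙ ♙ ♙ ♙ ♙ ♙ ♙│2
1│♖ ♘ ♗ ♕ ♔ ♗ · ♖│1
  ─────────────────
  a b c d e f g h


c8, f8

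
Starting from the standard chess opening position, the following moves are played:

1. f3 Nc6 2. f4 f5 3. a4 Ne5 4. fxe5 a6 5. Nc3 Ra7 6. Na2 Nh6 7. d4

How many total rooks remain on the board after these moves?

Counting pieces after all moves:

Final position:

  a b c d e f g h
  ─────────────────
8│· · ♝ ♛ ♚ ♝ · ♜│8
7│♜ ♟ ♟ ♟ ♟ · ♟ ♟│7
6│♟ · · · · · · ♞│6
5│· · · · ♙ ♟ · ·│5
4│♙ · · ♙ · · · ·│4
3│· · · · · · · ·│3
2│♘ ♙ ♙ · ♙ · ♙ ♙│2
1│♖ · ♗ ♕ ♔ ♗ ♘ ♖│1
  ─────────────────
  a b c d e f g h


4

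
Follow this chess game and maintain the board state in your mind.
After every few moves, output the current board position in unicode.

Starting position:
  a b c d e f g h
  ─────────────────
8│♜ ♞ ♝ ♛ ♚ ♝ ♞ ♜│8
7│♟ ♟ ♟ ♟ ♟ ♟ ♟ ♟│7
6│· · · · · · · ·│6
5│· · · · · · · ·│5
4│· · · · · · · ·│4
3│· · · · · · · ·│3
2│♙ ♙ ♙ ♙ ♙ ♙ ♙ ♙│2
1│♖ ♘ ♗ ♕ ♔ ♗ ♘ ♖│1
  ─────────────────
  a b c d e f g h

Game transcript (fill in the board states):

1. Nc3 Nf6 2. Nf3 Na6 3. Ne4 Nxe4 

  a b c d e f g h
  ─────────────────
8│♜ · ♝ ♛ ♚ ♝ · ♜│8
7│♟ ♟ ♟ ♟ ♟ ♟ ♟ ♟│7
6│♞ · · · · · · ·│6
5│· · · · · · · ·│5
4│· · · · ♞ · · ·│4
3│· · · · · ♘ · ·│3
2│♙ ♙ ♙ ♙ ♙ ♙ ♙ ♙│2
1│♖ · ♗ ♕ ♔ ♗ · ♖│1
  ─────────────────
  a b c d e f g h

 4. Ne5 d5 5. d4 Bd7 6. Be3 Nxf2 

  a b c d e f g h
  ─────────────────
8│♜ · · ♛ ♚ ♝ · ♜│8
7│♟ ♟ ♟ ♝ ♟ ♟ ♟ ♟│7
6│♞ · · · · · · ·│6
5│· · · ♟ ♘ · · ·│5
4│· · · ♙ · · · ·│4
3│· · · · ♗ · · ·│3
2│♙ ♙ ♙ · ♙ ♞ ♙ ♙│2
1│♖ · · ♕ ♔ ♗ · ♖│1
  ─────────────────
  a b c d e f g h

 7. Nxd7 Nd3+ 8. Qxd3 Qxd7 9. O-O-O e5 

  a b c d e f g h
  ─────────────────
8│♜ · · · ♚ ♝ · ♜│8
7│♟ ♟ ♟ ♛ · ♟ ♟ ♟│7
6│♞ · · · · · · ·│6
5│· · · ♟ ♟ · · ·│5
4│· · · ♙ · · · ·│4
3│· · · ♕ ♗ · · ·│3
2│♙ ♙ ♙ · ♙ · ♙ ♙│2
1│· · ♔ ♖ · ♗ · ♖│1
  ─────────────────
  a b c d e f g h

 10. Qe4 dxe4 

  a b c d e f g h
  ─────────────────
8│♜ · · · ♚ ♝ · ♜│8
7│♟ ♟ ♟ ♛ · ♟ ♟ ♟│7
6│♞ · · · · · · ·│6
5│· · · · ♟ · · ·│5
4│· · · ♙ ♟ · · ·│4
3│· · · · ♗ · · ·│3
2│♙ ♙ ♙ · ♙ · ♙ ♙│2
1│· · ♔ ♖ · ♗ · ♖│1
  ─────────────────
  a b c d e f g h
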